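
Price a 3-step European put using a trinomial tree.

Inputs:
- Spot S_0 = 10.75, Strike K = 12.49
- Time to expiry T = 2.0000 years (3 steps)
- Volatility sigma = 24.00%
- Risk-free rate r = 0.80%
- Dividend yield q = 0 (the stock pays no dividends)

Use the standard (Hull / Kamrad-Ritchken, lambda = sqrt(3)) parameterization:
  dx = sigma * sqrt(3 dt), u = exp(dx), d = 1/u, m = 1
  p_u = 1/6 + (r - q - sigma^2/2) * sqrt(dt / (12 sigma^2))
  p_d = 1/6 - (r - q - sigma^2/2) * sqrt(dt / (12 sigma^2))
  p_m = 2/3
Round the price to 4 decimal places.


dt = T/N = 0.666667; dx = sigma*sqrt(3*dt) = 0.339411
u = exp(dx) = 1.404121; d = 1/u = 0.712189
p_u = 0.146239, p_m = 0.666667, p_d = 0.187094
Discount per step: exp(-r*dt) = 0.994681
Stock lattice S(k, j) with j the centered position index:
  k=0: S(0,+0) = 10.7500
  k=1: S(1,-1) = 7.6560; S(1,+0) = 10.7500; S(1,+1) = 15.0943
  k=2: S(2,-2) = 5.4525; S(2,-1) = 7.6560; S(2,+0) = 10.7500; S(2,+1) = 15.0943; S(2,+2) = 21.1942
  k=3: S(3,-3) = 3.8832; S(3,-2) = 5.4525; S(3,-1) = 7.6560; S(3,+0) = 10.7500; S(3,+1) = 15.0943; S(3,+2) = 21.1942; S(3,+3) = 29.7592
Terminal payoffs V(N, j) = max(K - S_T, 0):
  V(3,-3) = 8.606752; V(3,-2) = 7.037451; V(3,-1) = 4.833963; V(3,+0) = 1.740000; V(3,+1) = 0.000000; V(3,+2) = 0.000000; V(3,+3) = 0.000000
Backward induction: V(k, j) = exp(-r*dt) * [p_u * V(k+1, j+1) + p_m * V(k+1, j) + p_d * V(k+1, j-1)]
  V(2,-2) = exp(-r*dt) * [p_u*4.833963 + p_m*7.037451 + p_d*8.606752] = 6.971541
  V(2,-1) = exp(-r*dt) * [p_u*1.740000 + p_m*4.833963 + p_d*7.037451] = 4.768266
  V(2,+0) = exp(-r*dt) * [p_u*0.000000 + p_m*1.740000 + p_d*4.833963] = 2.053426
  V(2,+1) = exp(-r*dt) * [p_u*0.000000 + p_m*0.000000 + p_d*1.740000] = 0.323812
  V(2,+2) = exp(-r*dt) * [p_u*0.000000 + p_m*0.000000 + p_d*0.000000] = 0.000000
  V(1,-1) = exp(-r*dt) * [p_u*2.053426 + p_m*4.768266 + p_d*6.971541] = 4.758026
  V(1,+0) = exp(-r*dt) * [p_u*0.323812 + p_m*2.053426 + p_d*4.768266] = 2.296140
  V(1,+1) = exp(-r*dt) * [p_u*0.000000 + p_m*0.323812 + p_d*2.053426] = 0.596867
  V(0,+0) = exp(-r*dt) * [p_u*0.596867 + p_m*2.296140 + p_d*4.758026] = 2.494903

Answer: Price = V(0,0) = 2.4949


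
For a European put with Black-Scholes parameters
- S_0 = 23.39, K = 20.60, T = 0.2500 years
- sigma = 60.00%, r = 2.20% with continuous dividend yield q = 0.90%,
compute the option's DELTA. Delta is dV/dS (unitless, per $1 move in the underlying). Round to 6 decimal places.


Answer: Delta = -0.278906

Derivation:
d1 = 0.5842250160; d2 = 0.2842250160
phi(d1) = 0.3363516907; exp(-qT) = 0.9977525294; exp(-rT) = 0.9945150973
N(-d1) = 0.2795344665
Delta = -exp(-qT) * N(-d1) = -0.9977525294 * 0.2795344665 = -0.278906


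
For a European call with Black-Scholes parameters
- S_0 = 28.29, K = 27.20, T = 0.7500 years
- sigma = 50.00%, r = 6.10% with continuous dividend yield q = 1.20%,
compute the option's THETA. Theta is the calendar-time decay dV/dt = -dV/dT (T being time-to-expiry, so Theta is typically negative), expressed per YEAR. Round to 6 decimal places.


d1 = 0.3921164697; d2 = -0.0408962322
phi(d1) = 0.3694218008; exp(-qT) = 0.9910403788; exp(-rT) = 0.9552807525
Theta = -S*exp(-qT)*phi(d1)*sigma/(2*sqrt(T)) - r*K*exp(-rT)*N(d2) + q*S*exp(-qT)*N(d1)
N(d1) = 0.6525139205; N(d2) = 0.4836893106; sqrt(T) = 0.8660254038
Term 1 = -28.2900 * 0.9910403788 * 0.3694218008 * 0.5000 / (2 * 0.8660254038) = -2.9898967776
Term 2 = -0.0610 * 27.2000 * 0.9552807525 * 0.4836893106 = -0.7666484398
Term 3 = 0.0120 * 28.2900 * 0.9910403788 * 0.6525139205 = 0.2195307314
Theta = -2.9898967776 + (-0.7666484398) + (0.2195307314) = -3.537014

Answer: Theta = -3.537014


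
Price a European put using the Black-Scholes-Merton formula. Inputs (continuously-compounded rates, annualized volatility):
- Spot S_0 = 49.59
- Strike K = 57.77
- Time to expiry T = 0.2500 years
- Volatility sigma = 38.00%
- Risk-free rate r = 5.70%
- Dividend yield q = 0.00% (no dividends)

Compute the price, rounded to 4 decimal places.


d1 = (ln(S/K) + (r - q + 0.5*sigma^2) * T) / (sigma * sqrt(T)) = -0.63358110
d2 = d1 - sigma * sqrt(T) = -0.82358110
exp(-rT) = 0.98585105; exp(-qT) = 1.00000000
P = K * exp(-rT) * N(-d2) - S_0 * exp(-qT) * N(-d1)
N(-d1) = 0.73682288; N(-d2) = 0.79491119
P = 57.7700 * 0.98585105 * 0.79491119 - 49.5900 * 1.00000000 * 0.73682288 = 8.7332

Answer: Price = 8.7332


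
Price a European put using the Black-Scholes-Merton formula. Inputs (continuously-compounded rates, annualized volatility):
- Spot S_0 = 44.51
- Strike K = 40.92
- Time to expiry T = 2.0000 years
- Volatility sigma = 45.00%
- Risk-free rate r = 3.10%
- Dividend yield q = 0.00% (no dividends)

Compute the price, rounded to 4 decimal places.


d1 = (ln(S/K) + (r - q + 0.5*sigma^2) * T) / (sigma * sqrt(T)) = 0.54776411
d2 = d1 - sigma * sqrt(T) = -0.08863200
exp(-rT) = 0.93988289; exp(-qT) = 1.00000000
P = K * exp(-rT) * N(-d2) - S_0 * exp(-qT) * N(-d1)
N(-d1) = 0.29192694; N(-d2) = 0.53531281
P = 40.9200 * 0.93988289 * 0.53531281 - 44.5100 * 1.00000000 * 0.29192694 = 7.5945

Answer: Price = 7.5945


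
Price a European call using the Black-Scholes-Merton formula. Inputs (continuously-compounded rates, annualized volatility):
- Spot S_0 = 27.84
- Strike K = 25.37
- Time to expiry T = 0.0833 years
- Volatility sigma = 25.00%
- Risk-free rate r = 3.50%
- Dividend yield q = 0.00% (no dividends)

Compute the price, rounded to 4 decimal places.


Answer: Price = 2.6259

Derivation:
d1 = (ln(S/K) + (r - q + 0.5*sigma^2) * T) / (sigma * sqrt(T)) = 1.36409085
d2 = d1 - sigma * sqrt(T) = 1.29193651
exp(-rT) = 0.99708875; exp(-qT) = 1.00000000
C = S_0 * exp(-qT) * N(d1) - K * exp(-rT) * N(d2)
N(d1) = 0.91373051; N(d2) = 0.90181043
C = 27.8400 * 1.00000000 * 0.91373051 - 25.3700 * 0.99708875 * 0.90181043 = 2.6259


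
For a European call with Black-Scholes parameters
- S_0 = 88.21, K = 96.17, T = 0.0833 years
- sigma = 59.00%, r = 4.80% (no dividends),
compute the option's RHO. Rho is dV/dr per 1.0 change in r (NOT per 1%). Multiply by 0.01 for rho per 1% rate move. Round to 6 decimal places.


Answer: Rho = 2.271360

Derivation:
d1 = -0.3987471157; d2 = -0.5690313780
phi(d1) = 0.3684544573; exp(-qT) = 1.0000000000; exp(-rT) = 0.9960095830
N(d2) = 0.2846674230
Rho = K*T*exp(-rT)*N(d2) = 96.1700 * 0.0833 * 0.9960095830 * 0.2846674230 = 2.271360


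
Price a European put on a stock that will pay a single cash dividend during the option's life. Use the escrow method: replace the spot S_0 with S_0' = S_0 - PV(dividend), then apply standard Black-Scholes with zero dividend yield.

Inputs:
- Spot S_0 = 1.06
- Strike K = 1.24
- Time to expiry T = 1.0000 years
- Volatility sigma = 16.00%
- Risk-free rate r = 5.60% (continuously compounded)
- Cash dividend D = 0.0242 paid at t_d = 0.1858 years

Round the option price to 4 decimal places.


Answer: Price = 0.1586

Derivation:
PV(D) = D * exp(-r * t_d) = 0.0242 * 0.98964914 = 0.02394951
S_0' = S_0 - PV(D) = 1.0600 - 0.02394951 = 1.03605049
d1 = (ln(S_0'/K) + (r + sigma^2/2)*T) / (sigma*sqrt(T)) = -0.69309688
d2 = d1 - sigma*sqrt(T) = -0.85309688
exp(-rT) = 0.94553914
N(-d1) = 0.75587562; N(-d2) = 0.80319721
P = K * exp(-rT) * N(-d2) - S_0' * N(-d1) = 1.2400 * 0.94553914 * 0.80319721 - 1.03605049 * 0.75587562 = 0.1586


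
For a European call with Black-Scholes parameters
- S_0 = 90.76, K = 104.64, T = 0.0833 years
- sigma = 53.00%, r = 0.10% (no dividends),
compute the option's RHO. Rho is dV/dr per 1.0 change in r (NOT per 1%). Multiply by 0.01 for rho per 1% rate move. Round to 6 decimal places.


d1 = -0.8532837552; d2 = -1.0062509739
phi(d1) = 0.2772085642; exp(-qT) = 1.0000000000; exp(-rT) = 0.9999167035
N(d2) = 0.1571474287
Rho = K*T*exp(-rT)*N(d2) = 104.6400 * 0.0833 * 0.9999167035 * 0.1571474287 = 1.369663

Answer: Rho = 1.369663


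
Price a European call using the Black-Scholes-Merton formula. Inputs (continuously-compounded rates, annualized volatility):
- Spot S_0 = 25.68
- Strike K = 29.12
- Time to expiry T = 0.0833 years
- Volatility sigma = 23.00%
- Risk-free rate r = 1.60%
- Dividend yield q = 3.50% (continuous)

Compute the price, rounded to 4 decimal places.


d1 = (ln(S/K) + (r - q + 0.5*sigma^2) * T) / (sigma * sqrt(T)) = -1.88442889
d2 = d1 - sigma * sqrt(T) = -1.95081089
exp(-rT) = 0.99866809; exp(-qT) = 0.99708875
C = S_0 * exp(-qT) * N(d1) - K * exp(-rT) * N(d2)
N(d1) = 0.02975349; N(d2) = 0.02553977
C = 25.6800 * 0.99708875 * 0.02975349 - 29.1200 * 0.99866809 * 0.02553977 = 0.0191

Answer: Price = 0.0191


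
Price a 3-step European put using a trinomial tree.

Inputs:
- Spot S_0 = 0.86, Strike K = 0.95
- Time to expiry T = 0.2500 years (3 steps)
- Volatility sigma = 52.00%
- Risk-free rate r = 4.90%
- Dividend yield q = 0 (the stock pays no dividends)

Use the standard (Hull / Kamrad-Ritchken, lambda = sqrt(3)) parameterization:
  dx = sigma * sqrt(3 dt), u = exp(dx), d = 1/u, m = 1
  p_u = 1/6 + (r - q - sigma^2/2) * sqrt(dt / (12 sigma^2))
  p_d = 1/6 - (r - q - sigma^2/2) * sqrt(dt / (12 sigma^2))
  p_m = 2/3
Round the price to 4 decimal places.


dt = T/N = 0.083333; dx = sigma*sqrt(3*dt) = 0.260000
u = exp(dx) = 1.296930; d = 1/u = 0.771052
p_u = 0.152853, p_m = 0.666667, p_d = 0.180481
Discount per step: exp(-r*dt) = 0.995925
Stock lattice S(k, j) with j the centered position index:
  k=0: S(0,+0) = 0.8600
  k=1: S(1,-1) = 0.6631; S(1,+0) = 0.8600; S(1,+1) = 1.1154
  k=2: S(2,-2) = 0.5113; S(2,-1) = 0.6631; S(2,+0) = 0.8600; S(2,+1) = 1.1154; S(2,+2) = 1.4465
  k=3: S(3,-3) = 0.3942; S(3,-2) = 0.5113; S(3,-1) = 0.6631; S(3,+0) = 0.8600; S(3,+1) = 1.1154; S(3,+2) = 1.4465; S(3,+3) = 1.8761
Terminal payoffs V(N, j) = max(K - S_T, 0):
  V(3,-3) = 0.555771; V(3,-2) = 0.438712; V(3,-1) = 0.286896; V(3,+0) = 0.090000; V(3,+1) = 0.000000; V(3,+2) = 0.000000; V(3,+3) = 0.000000
Backward induction: V(k, j) = exp(-r*dt) * [p_u * V(k+1, j+1) + p_m * V(k+1, j) + p_d * V(k+1, j-1)]
  V(2,-2) = exp(-r*dt) * [p_u*0.286896 + p_m*0.438712 + p_d*0.555771] = 0.434854
  V(2,-1) = exp(-r*dt) * [p_u*0.090000 + p_m*0.286896 + p_d*0.438712] = 0.283042
  V(2,+0) = exp(-r*dt) * [p_u*0.000000 + p_m*0.090000 + p_d*0.286896] = 0.111324
  V(2,+1) = exp(-r*dt) * [p_u*0.000000 + p_m*0.000000 + p_d*0.090000] = 0.016177
  V(2,+2) = exp(-r*dt) * [p_u*0.000000 + p_m*0.000000 + p_d*0.000000] = 0.000000
  V(1,-1) = exp(-r*dt) * [p_u*0.111324 + p_m*0.283042 + p_d*0.434854] = 0.283035
  V(1,+0) = exp(-r*dt) * [p_u*0.016177 + p_m*0.111324 + p_d*0.283042] = 0.127251
  V(1,+1) = exp(-r*dt) * [p_u*0.000000 + p_m*0.016177 + p_d*0.111324] = 0.030751
  V(0,+0) = exp(-r*dt) * [p_u*0.030751 + p_m*0.127251 + p_d*0.283035] = 0.140044

Answer: Price = V(0,0) = 0.1400


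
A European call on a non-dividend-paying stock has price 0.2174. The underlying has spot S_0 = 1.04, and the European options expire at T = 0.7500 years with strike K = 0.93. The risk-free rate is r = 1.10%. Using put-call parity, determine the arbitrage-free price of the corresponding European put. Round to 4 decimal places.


Put-call parity: C - P = S_0 * exp(-qT) - K * exp(-rT).
S_0 * exp(-qT) = 1.0400 * 1.00000000 = 1.04000000
K * exp(-rT) = 0.9300 * 0.99178394 = 0.92235906
P = C - S*exp(-qT) + K*exp(-rT)
P = 0.2174 - 1.04000000 + 0.92235906 = 0.0998

Answer: Put price = 0.0998


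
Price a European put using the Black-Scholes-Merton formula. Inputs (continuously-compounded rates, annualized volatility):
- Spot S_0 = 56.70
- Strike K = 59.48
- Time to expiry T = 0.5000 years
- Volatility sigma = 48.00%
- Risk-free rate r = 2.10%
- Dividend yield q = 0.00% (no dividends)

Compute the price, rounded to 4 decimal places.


Answer: Price = 8.9123

Derivation:
d1 = (ln(S/K) + (r - q + 0.5*sigma^2) * T) / (sigma * sqrt(T)) = 0.05961526
d2 = d1 - sigma * sqrt(T) = -0.27979600
exp(-rT) = 0.98955493; exp(-qT) = 1.00000000
P = K * exp(-rT) * N(-d2) - S_0 * exp(-qT) * N(-d1)
N(-d1) = 0.47623103; N(-d2) = 0.61018299
P = 59.4800 * 0.98955493 * 0.61018299 - 56.7000 * 1.00000000 * 0.47623103 = 8.9123


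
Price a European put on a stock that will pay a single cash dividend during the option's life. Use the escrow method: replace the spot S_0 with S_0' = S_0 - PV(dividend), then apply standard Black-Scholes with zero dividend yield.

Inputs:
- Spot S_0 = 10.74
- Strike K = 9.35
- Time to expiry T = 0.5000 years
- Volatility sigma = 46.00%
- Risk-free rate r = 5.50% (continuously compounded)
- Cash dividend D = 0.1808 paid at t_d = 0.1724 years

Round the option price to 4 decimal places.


PV(D) = D * exp(-r * t_d) = 0.1808 * 0.99056281 = 0.17909376
S_0' = S_0 - PV(D) = 10.7400 - 0.17909376 = 10.56090624
d1 = (ln(S_0'/K) + (r + sigma^2/2)*T) / (sigma*sqrt(T)) = 0.62158606
d2 = d1 - sigma*sqrt(T) = 0.29631694
exp(-rT) = 0.97287468
N(-d1) = 0.26710705; N(-d2) = 0.38349403
P = K * exp(-rT) * N(-d2) - S_0' * N(-d1) = 9.3500 * 0.97287468 * 0.38349403 - 10.56090624 * 0.26710705 = 0.6675

Answer: Price = 0.6675


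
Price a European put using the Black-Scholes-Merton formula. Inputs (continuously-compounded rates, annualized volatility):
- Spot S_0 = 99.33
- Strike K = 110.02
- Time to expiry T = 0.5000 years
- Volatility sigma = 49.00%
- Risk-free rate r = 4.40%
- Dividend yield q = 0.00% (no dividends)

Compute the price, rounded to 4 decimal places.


Answer: Price = 18.7558

Derivation:
d1 = (ln(S/K) + (r - q + 0.5*sigma^2) * T) / (sigma * sqrt(T)) = -0.05827001
d2 = d1 - sigma * sqrt(T) = -0.40475233
exp(-rT) = 0.97824024; exp(-qT) = 1.00000000
P = K * exp(-rT) * N(-d2) - S_0 * exp(-qT) * N(-d1)
N(-d1) = 0.52323322; N(-d2) = 0.65717021
P = 110.0200 * 0.97824024 * 0.65717021 - 99.3300 * 1.00000000 * 0.52323322 = 18.7558


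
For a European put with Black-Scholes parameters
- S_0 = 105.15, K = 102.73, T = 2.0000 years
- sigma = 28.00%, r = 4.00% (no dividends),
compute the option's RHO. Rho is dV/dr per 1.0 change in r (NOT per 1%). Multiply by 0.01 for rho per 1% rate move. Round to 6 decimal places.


Answer: Rho = -90.080029

Derivation:
d1 = 0.4588206673; d2 = 0.0628408699
phi(d1) = 0.3590847896; exp(-qT) = 1.0000000000; exp(-rT) = 0.9231163464
N(-d2) = 0.4749466104
Rho = -K*T*exp(-rT)*N(-d2) = -102.7300 * 2.0000 * 0.9231163464 * 0.4749466104 = -90.080029


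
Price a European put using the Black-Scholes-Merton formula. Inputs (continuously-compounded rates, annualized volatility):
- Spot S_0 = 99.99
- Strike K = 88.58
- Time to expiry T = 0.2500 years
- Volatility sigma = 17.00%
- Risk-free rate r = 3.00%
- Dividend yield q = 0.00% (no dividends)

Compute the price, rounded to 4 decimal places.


Answer: Price = 0.2262

Derivation:
d1 = (ln(S/K) + (r - q + 0.5*sigma^2) * T) / (sigma * sqrt(T)) = 1.55619509
d2 = d1 - sigma * sqrt(T) = 1.47119509
exp(-rT) = 0.99252805; exp(-qT) = 1.00000000
P = K * exp(-rT) * N(-d2) - S_0 * exp(-qT) * N(-d1)
N(-d1) = 0.05983085; N(-d2) = 0.07061918
P = 88.5800 * 0.99252805 * 0.07061918 - 99.9900 * 1.00000000 * 0.05983085 = 0.2262


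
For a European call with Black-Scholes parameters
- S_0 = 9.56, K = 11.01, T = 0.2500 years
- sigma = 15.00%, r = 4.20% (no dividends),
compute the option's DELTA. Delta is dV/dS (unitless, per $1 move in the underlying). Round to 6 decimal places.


Answer: Delta = 0.044062

Derivation:
d1 = -1.7053829823; d2 = -1.7803829823
phi(d1) = 0.0931910035; exp(-qT) = 1.0000000000; exp(-rT) = 0.9895549326
N(d1) = 0.0440615101
Delta = exp(-qT) * N(d1) = 1.0000000000 * 0.0440615101 = 0.044062


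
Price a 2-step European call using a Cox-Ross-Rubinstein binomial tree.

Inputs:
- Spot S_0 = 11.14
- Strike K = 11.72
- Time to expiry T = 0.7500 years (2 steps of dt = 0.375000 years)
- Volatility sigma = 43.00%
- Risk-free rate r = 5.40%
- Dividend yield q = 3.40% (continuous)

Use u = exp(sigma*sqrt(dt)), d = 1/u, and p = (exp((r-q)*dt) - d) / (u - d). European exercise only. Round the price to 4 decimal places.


Answer: Price = V(0,0) = 1.3808

Derivation:
dt = T/N = 0.375000
u = exp(sigma*sqrt(dt)) = 1.301243; d = 1/u = 0.768496
p = (exp((r-q)*dt) - d) / (u - d) = 0.448679
Discount per step: exp(-r*dt) = 0.979954
Stock lattice S(k, i) with i counting down-moves:
  k=0: S(0,0) = 11.1400
  k=1: S(1,0) = 14.4958; S(1,1) = 8.5610
  k=2: S(2,0) = 18.8626; S(2,1) = 11.1400; S(2,2) = 6.5791
Terminal payoffs V(N, i) = max(S_T - K, 0):
  V(2,0) = 7.142626; V(2,1) = 0.000000; V(2,2) = 0.000000
Backward induction: V(k, i) = exp(-r*dt) * [p * V(k+1, i) + (1-p) * V(k+1, i+1)].
  V(1,0) = exp(-r*dt) * [p*7.142626 + (1-p)*0.000000] = 3.140500
  V(1,1) = exp(-r*dt) * [p*0.000000 + (1-p)*0.000000] = 0.000000
  V(0,0) = exp(-r*dt) * [p*3.140500 + (1-p)*0.000000] = 1.380828


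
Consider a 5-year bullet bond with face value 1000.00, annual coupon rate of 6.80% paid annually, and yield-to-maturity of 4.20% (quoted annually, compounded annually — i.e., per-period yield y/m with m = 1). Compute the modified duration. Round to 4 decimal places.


Coupon per period c = face * coupon_rate / m = 68.000000
Periods per year m = 1; per-period yield y/m = 0.042000
Number of cashflows N = 5
Cashflows (t years, CF_t, discount factor 1/(1+y/m)^(m*t), PV):
  t = 1.0000: CF_t = 68.000000, DF = 0.959693, PV = 65.259117
  t = 2.0000: CF_t = 68.000000, DF = 0.921010, PV = 62.628711
  t = 3.0000: CF_t = 68.000000, DF = 0.883887, PV = 60.104329
  t = 4.0000: CF_t = 68.000000, DF = 0.848260, PV = 57.681698
  t = 5.0000: CF_t = 1068.000000, DF = 0.814069, PV = 869.426069
Price P = sum_t PV_t = 1115.099924
First compute Macaulay numerator sum_t t * PV_t:
  t * PV_t at t = 1.0000: 65.259117
  t * PV_t at t = 2.0000: 125.257422
  t * PV_t at t = 3.0000: 180.312988
  t * PV_t at t = 4.0000: 230.726792
  t * PV_t at t = 5.0000: 4347.130344
Macaulay duration D = 4948.686664 / 1115.099924 = 4.437886
Modified duration = D / (1 + y/m) = 4.437886 / (1 + 0.042000) = 4.259008

Answer: Modified duration = 4.2590


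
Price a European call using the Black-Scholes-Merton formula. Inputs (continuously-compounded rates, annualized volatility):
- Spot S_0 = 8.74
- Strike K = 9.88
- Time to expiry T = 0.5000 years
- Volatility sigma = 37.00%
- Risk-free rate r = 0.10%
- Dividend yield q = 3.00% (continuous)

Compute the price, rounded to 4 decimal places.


Answer: Price = 0.4575

Derivation:
d1 = (ln(S/K) + (r - q + 0.5*sigma^2) * T) / (sigma * sqrt(T)) = -0.39321758
d2 = d1 - sigma * sqrt(T) = -0.65484709
exp(-rT) = 0.99950012; exp(-qT) = 0.98511194
C = S_0 * exp(-qT) * N(d1) - K * exp(-rT) * N(d2)
N(d1) = 0.34707939; N(d2) = 0.25628311
C = 8.7400 * 0.98511194 * 0.34707939 - 9.8800 * 0.99950012 * 0.25628311 = 0.4575


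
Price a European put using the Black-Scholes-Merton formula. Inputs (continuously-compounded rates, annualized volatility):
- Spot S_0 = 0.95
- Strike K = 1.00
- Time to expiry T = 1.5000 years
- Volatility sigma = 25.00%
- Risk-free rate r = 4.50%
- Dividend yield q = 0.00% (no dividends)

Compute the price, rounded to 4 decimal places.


Answer: Price = 0.1072

Derivation:
d1 = (ln(S/K) + (r - q + 0.5*sigma^2) * T) / (sigma * sqrt(T)) = 0.20602399
d2 = d1 - sigma * sqrt(T) = -0.10016223
exp(-rT) = 0.93472772; exp(-qT) = 1.00000000
P = K * exp(-rT) * N(-d2) - S_0 * exp(-qT) * N(-d1)
N(-d1) = 0.41838609; N(-d2) = 0.53989223
P = 1.0000 * 0.93472772 * 0.53989223 - 0.9500 * 1.00000000 * 0.41838609 = 0.1072


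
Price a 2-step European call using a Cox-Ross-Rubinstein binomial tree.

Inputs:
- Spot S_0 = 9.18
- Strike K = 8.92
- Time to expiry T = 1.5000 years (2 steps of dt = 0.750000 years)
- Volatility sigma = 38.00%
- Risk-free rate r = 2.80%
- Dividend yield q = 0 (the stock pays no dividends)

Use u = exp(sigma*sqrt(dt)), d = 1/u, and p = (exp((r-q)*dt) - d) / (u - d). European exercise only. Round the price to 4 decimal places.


Answer: Price = V(0,0) = 1.8349

Derivation:
dt = T/N = 0.750000
u = exp(sigma*sqrt(dt)) = 1.389702; d = 1/u = 0.719579
p = (exp((r-q)*dt) - d) / (u - d) = 0.450131
Discount per step: exp(-r*dt) = 0.979219
Stock lattice S(k, i) with i counting down-moves:
  k=0: S(0,0) = 9.1800
  k=1: S(1,0) = 12.7575; S(1,1) = 6.6057
  k=2: S(2,0) = 17.7291; S(2,1) = 9.1800; S(2,2) = 4.7533
Terminal payoffs V(N, i) = max(S_T - K, 0):
  V(2,0) = 8.809085; V(2,1) = 0.260000; V(2,2) = 0.000000
Backward induction: V(k, i) = exp(-r*dt) * [p * V(k+1, i) + (1-p) * V(k+1, i+1)].
  V(1,0) = exp(-r*dt) * [p*8.809085 + (1-p)*0.260000] = 4.022835
  V(1,1) = exp(-r*dt) * [p*0.260000 + (1-p)*0.000000] = 0.114602
  V(0,0) = exp(-r*dt) * [p*4.022835 + (1-p)*0.114602] = 1.834879


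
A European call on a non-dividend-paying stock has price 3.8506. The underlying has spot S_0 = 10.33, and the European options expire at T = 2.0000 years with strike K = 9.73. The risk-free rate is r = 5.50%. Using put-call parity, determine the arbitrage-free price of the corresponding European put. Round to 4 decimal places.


Answer: Put price = 2.2371

Derivation:
Put-call parity: C - P = S_0 * exp(-qT) - K * exp(-rT).
S_0 * exp(-qT) = 10.3300 * 1.00000000 = 10.33000000
K * exp(-rT) = 9.7300 * 0.89583414 = 8.71646614
P = C - S*exp(-qT) + K*exp(-rT)
P = 3.8506 - 10.33000000 + 8.71646614 = 2.2371


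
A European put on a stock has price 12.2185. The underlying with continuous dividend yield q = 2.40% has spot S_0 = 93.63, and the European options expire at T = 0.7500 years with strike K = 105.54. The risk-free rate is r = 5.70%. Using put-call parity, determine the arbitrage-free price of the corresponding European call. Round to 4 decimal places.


Put-call parity: C - P = S_0 * exp(-qT) - K * exp(-rT).
S_0 * exp(-qT) = 93.6300 * 0.98216103 = 91.95973746
K * exp(-rT) = 105.5400 * 0.95815090 = 101.12324576
C = P + S*exp(-qT) - K*exp(-rT)
C = 12.2185 + 91.95973746 - 101.12324576 = 3.0550

Answer: Call price = 3.0550


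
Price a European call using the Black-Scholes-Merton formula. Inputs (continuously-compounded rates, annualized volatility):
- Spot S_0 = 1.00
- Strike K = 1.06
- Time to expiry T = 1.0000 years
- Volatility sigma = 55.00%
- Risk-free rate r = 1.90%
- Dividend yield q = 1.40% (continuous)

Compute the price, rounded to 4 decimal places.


Answer: Price = 0.1935

Derivation:
d1 = (ln(S/K) + (r - q + 0.5*sigma^2) * T) / (sigma * sqrt(T)) = 0.17814744
d2 = d1 - sigma * sqrt(T) = -0.37185256
exp(-rT) = 0.98117936; exp(-qT) = 0.98609754
C = S_0 * exp(-qT) * N(d1) - K * exp(-rT) * N(d2)
N(d1) = 0.57069641; N(d2) = 0.35500131
C = 1.0000 * 0.98609754 * 0.57069641 - 1.0600 * 0.98117936 * 0.35500131 = 0.1935


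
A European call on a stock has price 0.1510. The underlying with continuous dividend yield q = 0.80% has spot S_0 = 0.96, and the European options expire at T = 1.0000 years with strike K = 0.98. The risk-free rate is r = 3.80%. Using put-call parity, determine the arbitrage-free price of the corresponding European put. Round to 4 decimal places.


Answer: Put price = 0.1421

Derivation:
Put-call parity: C - P = S_0 * exp(-qT) - K * exp(-rT).
S_0 * exp(-qT) = 0.9600 * 0.99203191 = 0.95235064
K * exp(-rT) = 0.9800 * 0.96271294 = 0.94345868
P = C - S*exp(-qT) + K*exp(-rT)
P = 0.1510 - 0.95235064 + 0.94345868 = 0.1421


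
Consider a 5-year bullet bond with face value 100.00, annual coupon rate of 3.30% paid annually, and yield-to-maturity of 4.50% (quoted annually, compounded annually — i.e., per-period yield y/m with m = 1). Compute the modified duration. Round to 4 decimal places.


Answer: Modified duration = 4.4791

Derivation:
Coupon per period c = face * coupon_rate / m = 3.300000
Periods per year m = 1; per-period yield y/m = 0.045000
Number of cashflows N = 5
Cashflows (t years, CF_t, discount factor 1/(1+y/m)^(m*t), PV):
  t = 1.0000: CF_t = 3.300000, DF = 0.956938, PV = 3.157895
  t = 2.0000: CF_t = 3.300000, DF = 0.915730, PV = 3.021909
  t = 3.0000: CF_t = 3.300000, DF = 0.876297, PV = 2.891779
  t = 4.0000: CF_t = 3.300000, DF = 0.838561, PV = 2.767252
  t = 5.0000: CF_t = 103.300000, DF = 0.802451, PV = 82.893193
Price P = sum_t PV_t = 94.732028
First compute Macaulay numerator sum_t t * PV_t:
  t * PV_t at t = 1.0000: 3.157895
  t * PV_t at t = 2.0000: 6.043818
  t * PV_t at t = 3.0000: 8.675336
  t * PV_t at t = 4.0000: 11.069010
  t * PV_t at t = 5.0000: 414.465966
Macaulay duration D = 443.412024 / 94.732028 = 4.680698
Modified duration = D / (1 + y/m) = 4.680698 / (1 + 0.045000) = 4.479137


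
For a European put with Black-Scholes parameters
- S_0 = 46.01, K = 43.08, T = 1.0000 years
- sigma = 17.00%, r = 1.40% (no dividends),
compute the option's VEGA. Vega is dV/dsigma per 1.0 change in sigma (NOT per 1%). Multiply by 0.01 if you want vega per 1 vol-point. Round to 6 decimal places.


d1 = 0.5544112463; d2 = 0.3844112463
phi(d1) = 0.3421094896; exp(-qT) = 1.0000000000; exp(-rT) = 0.9860975443
Vega = S * exp(-qT) * phi(d1) * sqrt(T) = 46.0100 * 1.0000000000 * 0.3421094896 * 1.0000000000 = 15.740458

Answer: Vega = 15.740458


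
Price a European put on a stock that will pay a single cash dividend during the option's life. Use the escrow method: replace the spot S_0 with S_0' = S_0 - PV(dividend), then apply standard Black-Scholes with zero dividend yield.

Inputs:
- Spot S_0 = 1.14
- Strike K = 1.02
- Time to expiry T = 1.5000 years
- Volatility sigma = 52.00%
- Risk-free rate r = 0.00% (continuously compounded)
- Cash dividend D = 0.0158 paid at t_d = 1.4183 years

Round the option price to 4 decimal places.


PV(D) = D * exp(-r * t_d) = 0.0158 * 1.00000000 = 0.01580000
S_0' = S_0 - PV(D) = 1.1400 - 0.01580000 = 1.12420000
d1 = (ln(S_0'/K) + (r + sigma^2/2)*T) / (sigma*sqrt(T)) = 0.47116413
d2 = d1 - sigma*sqrt(T) = -0.16570320
exp(-rT) = 1.00000000
N(-d1) = 0.31876177; N(-d2) = 0.56580474
P = K * exp(-rT) * N(-d2) - S_0' * N(-d1) = 1.0200 * 1.00000000 * 0.56580474 - 1.12420000 * 0.31876177 = 0.2188

Answer: Price = 0.2188


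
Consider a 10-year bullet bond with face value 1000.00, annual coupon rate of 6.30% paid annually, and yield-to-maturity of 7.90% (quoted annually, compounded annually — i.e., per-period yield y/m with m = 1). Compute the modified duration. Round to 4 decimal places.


Answer: Modified duration = 7.0087

Derivation:
Coupon per period c = face * coupon_rate / m = 63.000000
Periods per year m = 1; per-period yield y/m = 0.079000
Number of cashflows N = 10
Cashflows (t years, CF_t, discount factor 1/(1+y/m)^(m*t), PV):
  t = 1.0000: CF_t = 63.000000, DF = 0.926784, PV = 58.387396
  t = 2.0000: CF_t = 63.000000, DF = 0.858929, PV = 54.112508
  t = 3.0000: CF_t = 63.000000, DF = 0.796041, PV = 50.150609
  t = 4.0000: CF_t = 63.000000, DF = 0.737758, PV = 46.478785
  t = 5.0000: CF_t = 63.000000, DF = 0.683743, PV = 43.075797
  t = 6.0000: CF_t = 63.000000, DF = 0.633682, PV = 39.921962
  t = 7.0000: CF_t = 63.000000, DF = 0.587286, PV = 36.999038
  t = 8.0000: CF_t = 63.000000, DF = 0.544288, PV = 34.290119
  t = 9.0000: CF_t = 63.000000, DF = 0.504437, PV = 31.779536
  t = 10.0000: CF_t = 1063.000000, DF = 0.467504, PV = 496.957006
Price P = sum_t PV_t = 892.152757
First compute Macaulay numerator sum_t t * PV_t:
  t * PV_t at t = 1.0000: 58.387396
  t * PV_t at t = 2.0000: 108.225015
  t * PV_t at t = 3.0000: 150.451828
  t * PV_t at t = 4.0000: 185.915142
  t * PV_t at t = 5.0000: 215.378987
  t * PV_t at t = 6.0000: 239.531774
  t * PV_t at t = 7.0000: 258.993269
  t * PV_t at t = 8.0000: 274.320952
  t * PV_t at t = 9.0000: 286.015821
  t * PV_t at t = 10.0000: 4969.570061
Macaulay duration D = 6746.790246 / 892.152757 = 7.562371
Modified duration = D / (1 + y/m) = 7.562371 / (1 + 0.079000) = 7.008685


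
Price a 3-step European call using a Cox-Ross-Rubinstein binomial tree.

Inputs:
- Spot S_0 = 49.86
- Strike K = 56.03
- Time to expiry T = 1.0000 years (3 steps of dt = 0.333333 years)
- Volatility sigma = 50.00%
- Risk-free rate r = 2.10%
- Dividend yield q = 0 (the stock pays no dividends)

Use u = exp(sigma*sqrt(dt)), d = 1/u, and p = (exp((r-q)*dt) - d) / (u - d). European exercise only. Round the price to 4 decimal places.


Answer: Price = V(0,0) = 8.5781

Derivation:
dt = T/N = 0.333333
u = exp(sigma*sqrt(dt)) = 1.334658; d = 1/u = 0.749256
p = (exp((r-q)*dt) - d) / (u - d) = 0.440328
Discount per step: exp(-r*dt) = 0.993024
Stock lattice S(k, i) with i counting down-moves:
  k=0: S(0,0) = 49.8600
  k=1: S(1,0) = 66.5461; S(1,1) = 37.3579
  k=2: S(2,0) = 88.8162; S(2,1) = 49.8600; S(2,2) = 27.9906
  k=3: S(3,0) = 118.5393; S(3,1) = 66.5461; S(3,2) = 37.3579; S(3,3) = 20.9721
Terminal payoffs V(N, i) = max(S_T - K, 0):
  V(3,0) = 62.509292; V(3,1) = 10.516052; V(3,2) = 0.000000; V(3,3) = 0.000000
Backward induction: V(k, i) = exp(-r*dt) * [p * V(k+1, i) + (1-p) * V(k+1, i+1)].
  V(2,0) = exp(-r*dt) * [p*62.509292 + (1-p)*10.516052] = 33.177065
  V(2,1) = exp(-r*dt) * [p*10.516052 + (1-p)*0.000000] = 4.598209
  V(2,2) = exp(-r*dt) * [p*0.000000 + (1-p)*0.000000] = 0.000000
  V(1,0) = exp(-r*dt) * [p*33.177065 + (1-p)*4.598209] = 17.062418
  V(1,1) = exp(-r*dt) * [p*4.598209 + (1-p)*0.000000] = 2.010596
  V(0,0) = exp(-r*dt) * [p*17.062418 + (1-p)*2.010596] = 8.578074


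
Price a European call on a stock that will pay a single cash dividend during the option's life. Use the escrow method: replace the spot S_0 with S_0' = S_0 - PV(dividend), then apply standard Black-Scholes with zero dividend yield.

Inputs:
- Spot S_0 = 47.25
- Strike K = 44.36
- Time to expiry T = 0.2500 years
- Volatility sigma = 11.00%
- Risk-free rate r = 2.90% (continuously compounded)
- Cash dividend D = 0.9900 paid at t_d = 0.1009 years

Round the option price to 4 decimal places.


PV(D) = D * exp(-r * t_d) = 0.9900 * 0.99707818 = 0.98710740
S_0' = S_0 - PV(D) = 47.2500 - 0.98710740 = 46.26289260
d1 = (ln(S_0'/K) + (r + sigma^2/2)*T) / (sigma*sqrt(T)) = 0.92299130
d2 = d1 - sigma*sqrt(T) = 0.86799130
exp(-rT) = 0.99277622
N(d1) = 0.82199413; N(d2) = 0.80730045
C = S_0' * N(d1) - K * exp(-rT) * N(d2) = 46.26289260 * 0.82199413 - 44.3600 * 0.99277622 * 0.80730045 = 2.4747

Answer: Price = 2.4747


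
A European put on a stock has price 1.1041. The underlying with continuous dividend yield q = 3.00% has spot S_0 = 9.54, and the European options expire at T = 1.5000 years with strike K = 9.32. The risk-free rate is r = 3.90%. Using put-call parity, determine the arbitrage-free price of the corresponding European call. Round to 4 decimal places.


Answer: Call price = 1.4339

Derivation:
Put-call parity: C - P = S_0 * exp(-qT) - K * exp(-rT).
S_0 * exp(-qT) = 9.5400 * 0.95599748 = 9.12021598
K * exp(-rT) = 9.3200 * 0.94317824 = 8.79042120
C = P + S*exp(-qT) - K*exp(-rT)
C = 1.1041 + 9.12021598 - 8.79042120 = 1.4339


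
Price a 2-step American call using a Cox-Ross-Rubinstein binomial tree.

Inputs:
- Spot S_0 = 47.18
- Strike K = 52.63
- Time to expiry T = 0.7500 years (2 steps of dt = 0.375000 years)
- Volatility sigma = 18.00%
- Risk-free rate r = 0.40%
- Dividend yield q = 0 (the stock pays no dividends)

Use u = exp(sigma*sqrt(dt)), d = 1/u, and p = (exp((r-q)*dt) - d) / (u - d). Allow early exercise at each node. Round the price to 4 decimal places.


dt = T/N = 0.375000
u = exp(sigma*sqrt(dt)) = 1.116532; d = 1/u = 0.895631
p = (exp((r-q)*dt) - d) / (u - d) = 0.479267
Discount per step: exp(-r*dt) = 0.998501
Stock lattice S(k, i) with i counting down-moves:
  k=0: S(0,0) = 47.1800
  k=1: S(1,0) = 52.6780; S(1,1) = 42.2559
  k=2: S(2,0) = 58.8166; S(2,1) = 47.1800; S(2,2) = 37.8456
Terminal payoffs V(N, i) = max(S_T - K, 0):
  V(2,0) = 6.186601; V(2,1) = 0.000000; V(2,2) = 0.000000
Backward induction: V(k, i) = exp(-r*dt) * [p * V(k+1, i) + (1-p) * V(k+1, i+1)]; then take max(V_cont, immediate exercise) for American.
  V(1,0) = exp(-r*dt) * [p*6.186601 + (1-p)*0.000000] = 2.960587; exercise = 0.047958; V(1,0) = max -> 2.960587
  V(1,1) = exp(-r*dt) * [p*0.000000 + (1-p)*0.000000] = 0.000000; exercise = 0.000000; V(1,1) = max -> 0.000000
  V(0,0) = exp(-r*dt) * [p*2.960587 + (1-p)*0.000000] = 1.416784; exercise = 0.000000; V(0,0) = max -> 1.416784

Answer: Price = V(0,0) = 1.4168


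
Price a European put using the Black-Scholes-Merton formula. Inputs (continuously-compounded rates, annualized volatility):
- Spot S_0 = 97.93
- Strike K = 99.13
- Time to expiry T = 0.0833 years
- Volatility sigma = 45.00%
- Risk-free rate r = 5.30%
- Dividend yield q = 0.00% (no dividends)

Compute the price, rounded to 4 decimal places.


Answer: Price = 5.4811

Derivation:
d1 = (ln(S/K) + (r - q + 0.5*sigma^2) * T) / (sigma * sqrt(T)) = 0.00515748
d2 = d1 - sigma * sqrt(T) = -0.12472034
exp(-rT) = 0.99559483; exp(-qT) = 1.00000000
P = K * exp(-rT) * N(-d2) - S_0 * exp(-qT) * N(-d1)
N(-d1) = 0.49794247; N(-d2) = 0.54962752
P = 99.1300 * 0.99559483 * 0.54962752 - 97.9300 * 1.00000000 * 0.49794247 = 5.4811


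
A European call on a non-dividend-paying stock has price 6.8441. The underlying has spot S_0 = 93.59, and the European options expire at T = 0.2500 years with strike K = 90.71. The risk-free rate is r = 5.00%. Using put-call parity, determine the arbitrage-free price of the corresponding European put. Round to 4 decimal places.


Put-call parity: C - P = S_0 * exp(-qT) - K * exp(-rT).
S_0 * exp(-qT) = 93.5900 * 1.00000000 = 93.59000000
K * exp(-rT) = 90.7100 * 0.98757780 = 89.58318228
P = C - S*exp(-qT) + K*exp(-rT)
P = 6.8441 - 93.59000000 + 89.58318228 = 2.8373

Answer: Put price = 2.8373


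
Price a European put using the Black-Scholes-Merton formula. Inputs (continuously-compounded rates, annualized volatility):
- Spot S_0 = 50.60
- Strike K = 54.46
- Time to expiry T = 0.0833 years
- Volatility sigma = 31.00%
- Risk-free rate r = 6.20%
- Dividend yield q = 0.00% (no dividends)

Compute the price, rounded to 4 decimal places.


Answer: Price = 4.1789

Derivation:
d1 = (ln(S/K) + (r - q + 0.5*sigma^2) * T) / (sigma * sqrt(T)) = -0.71919911
d2 = d1 - sigma * sqrt(T) = -0.80867051
exp(-rT) = 0.99484871; exp(-qT) = 1.00000000
P = K * exp(-rT) * N(-d2) - S_0 * exp(-qT) * N(-d1)
N(-d1) = 0.76399088; N(-d2) = 0.79064765
P = 54.4600 * 0.99484871 * 0.79064765 - 50.6000 * 1.00000000 * 0.76399088 = 4.1789


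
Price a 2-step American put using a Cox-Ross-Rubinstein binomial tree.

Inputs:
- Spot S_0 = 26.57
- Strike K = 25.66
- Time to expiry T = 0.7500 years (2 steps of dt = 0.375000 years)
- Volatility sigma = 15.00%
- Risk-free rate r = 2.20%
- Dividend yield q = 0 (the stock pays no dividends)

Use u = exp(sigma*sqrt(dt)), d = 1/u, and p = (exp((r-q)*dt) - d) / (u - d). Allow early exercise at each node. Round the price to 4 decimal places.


Answer: Price = V(0,0) = 0.7974

Derivation:
dt = T/N = 0.375000
u = exp(sigma*sqrt(dt)) = 1.096207; d = 1/u = 0.912237
p = (exp((r-q)*dt) - d) / (u - d) = 0.522082
Discount per step: exp(-r*dt) = 0.991784
Stock lattice S(k, i) with i counting down-moves:
  k=0: S(0,0) = 26.5700
  k=1: S(1,0) = 29.1262; S(1,1) = 24.2381
  k=2: S(2,0) = 31.9284; S(2,1) = 26.5700; S(2,2) = 22.1109
Terminal payoffs V(N, i) = max(K - S_T, 0):
  V(2,0) = 0.000000; V(2,1) = 0.000000; V(2,2) = 3.549093
Backward induction: V(k, i) = exp(-r*dt) * [p * V(k+1, i) + (1-p) * V(k+1, i+1)]; then take max(V_cont, immediate exercise) for American.
  V(1,0) = exp(-r*dt) * [p*0.000000 + (1-p)*0.000000] = 0.000000; exercise = 0.000000; V(1,0) = max -> 0.000000
  V(1,1) = exp(-r*dt) * [p*0.000000 + (1-p)*3.549093] = 1.682240; exercise = 1.421873; V(1,1) = max -> 1.682240
  V(0,0) = exp(-r*dt) * [p*0.000000 + (1-p)*1.682240] = 0.797367; exercise = 0.000000; V(0,0) = max -> 0.797367


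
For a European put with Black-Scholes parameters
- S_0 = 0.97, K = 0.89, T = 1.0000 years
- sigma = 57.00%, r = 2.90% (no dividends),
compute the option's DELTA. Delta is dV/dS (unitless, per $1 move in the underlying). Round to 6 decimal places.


Answer: Delta = -0.313170

Derivation:
d1 = 0.4868852785; d2 = -0.0831147215
phi(d1) = 0.3543510571; exp(-qT) = 1.0000000000; exp(-rT) = 0.9714164645
N(-d1) = 0.3131698160
Delta = -exp(-qT) * N(-d1) = -1.0000000000 * 0.3131698160 = -0.313170


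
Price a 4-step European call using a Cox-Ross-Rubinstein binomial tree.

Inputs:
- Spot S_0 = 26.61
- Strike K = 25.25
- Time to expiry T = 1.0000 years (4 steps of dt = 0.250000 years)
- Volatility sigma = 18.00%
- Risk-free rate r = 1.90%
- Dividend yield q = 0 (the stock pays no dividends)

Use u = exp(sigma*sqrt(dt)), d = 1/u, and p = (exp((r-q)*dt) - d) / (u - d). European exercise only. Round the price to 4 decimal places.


dt = T/N = 0.250000
u = exp(sigma*sqrt(dt)) = 1.094174; d = 1/u = 0.913931
p = (exp((r-q)*dt) - d) / (u - d) = 0.503931
Discount per step: exp(-r*dt) = 0.995261
Stock lattice S(k, i) with i counting down-moves:
  k=0: S(0,0) = 26.6100
  k=1: S(1,0) = 29.1160; S(1,1) = 24.3197
  k=2: S(2,0) = 31.8580; S(2,1) = 26.6100; S(2,2) = 22.2265
  k=3: S(3,0) = 34.8582; S(3,1) = 29.1160; S(3,2) = 24.3197; S(3,3) = 20.3135
  k=4: S(4,0) = 38.1409; S(4,1) = 31.8580; S(4,2) = 26.6100; S(4,3) = 22.2265; S(4,4) = 18.5652
Terminal payoffs V(N, i) = max(S_T - K, 0):
  V(4,0) = 12.890896; V(4,1) = 6.607954; V(4,2) = 1.360000; V(4,3) = 0.000000; V(4,4) = 0.000000
Backward induction: V(k, i) = exp(-r*dt) * [p * V(k+1, i) + (1-p) * V(k+1, i+1)].
  V(3,0) = exp(-r*dt) * [p*12.890896 + (1-p)*6.607954] = 9.727807
  V(3,1) = exp(-r*dt) * [p*6.607954 + (1-p)*1.360000] = 3.985631
  V(3,2) = exp(-r*dt) * [p*1.360000 + (1-p)*0.000000] = 0.682099
  V(3,3) = exp(-r*dt) * [p*0.000000 + (1-p)*0.000000] = 0.000000
  V(2,0) = exp(-r*dt) * [p*9.727807 + (1-p)*3.985631] = 6.846693
  V(2,1) = exp(-r*dt) * [p*3.985631 + (1-p)*0.682099] = 2.335730
  V(2,2) = exp(-r*dt) * [p*0.682099 + (1-p)*0.000000] = 0.342102
  V(1,0) = exp(-r*dt) * [p*6.846693 + (1-p)*2.335730] = 4.587105
  V(1,1) = exp(-r*dt) * [p*2.335730 + (1-p)*0.342102] = 1.340372
  V(0,0) = exp(-r*dt) * [p*4.587105 + (1-p)*1.340372] = 2.962397

Answer: Price = V(0,0) = 2.9624


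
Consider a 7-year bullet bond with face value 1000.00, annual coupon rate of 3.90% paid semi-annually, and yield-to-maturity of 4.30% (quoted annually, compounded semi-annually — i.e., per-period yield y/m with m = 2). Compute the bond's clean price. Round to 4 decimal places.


Answer: Price = 976.0412

Derivation:
Coupon per period c = face * coupon_rate / m = 19.500000
Periods per year m = 2; per-period yield y/m = 0.021500
Number of cashflows N = 14
Cashflows (t years, CF_t, discount factor 1/(1+y/m)^(m*t), PV):
  t = 0.5000: CF_t = 19.500000, DF = 0.978953, PV = 19.089574
  t = 1.0000: CF_t = 19.500000, DF = 0.958348, PV = 18.687787
  t = 1.5000: CF_t = 19.500000, DF = 0.938177, PV = 18.294456
  t = 2.0000: CF_t = 19.500000, DF = 0.918431, PV = 17.909404
  t = 2.5000: CF_t = 19.500000, DF = 0.899100, PV = 17.532456
  t = 3.0000: CF_t = 19.500000, DF = 0.880177, PV = 17.163442
  t = 3.5000: CF_t = 19.500000, DF = 0.861651, PV = 16.802195
  t = 4.0000: CF_t = 19.500000, DF = 0.843515, PV = 16.448551
  t = 4.5000: CF_t = 19.500000, DF = 0.825762, PV = 16.102350
  t = 5.0000: CF_t = 19.500000, DF = 0.808381, PV = 15.763437
  t = 5.5000: CF_t = 19.500000, DF = 0.791367, PV = 15.431656
  t = 6.0000: CF_t = 19.500000, DF = 0.774711, PV = 15.106858
  t = 6.5000: CF_t = 19.500000, DF = 0.758405, PV = 14.788897
  t = 7.0000: CF_t = 1019.500000, DF = 0.742442, PV = 756.920097
Price P = sum_t PV_t = 976.041160


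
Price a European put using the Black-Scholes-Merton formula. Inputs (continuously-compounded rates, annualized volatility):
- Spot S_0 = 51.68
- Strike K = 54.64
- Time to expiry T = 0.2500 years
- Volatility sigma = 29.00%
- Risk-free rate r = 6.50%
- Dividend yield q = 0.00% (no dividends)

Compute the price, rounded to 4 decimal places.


Answer: Price = 4.1985

Derivation:
d1 = (ln(S/K) + (r - q + 0.5*sigma^2) * T) / (sigma * sqrt(T)) = -0.19953694
d2 = d1 - sigma * sqrt(T) = -0.34453694
exp(-rT) = 0.98388132; exp(-qT) = 1.00000000
P = K * exp(-rT) * N(-d2) - S_0 * exp(-qT) * N(-d1)
N(-d1) = 0.57907862; N(-d2) = 0.63477874
P = 54.6400 * 0.98388132 * 0.63477874 - 51.6800 * 1.00000000 * 0.57907862 = 4.1985


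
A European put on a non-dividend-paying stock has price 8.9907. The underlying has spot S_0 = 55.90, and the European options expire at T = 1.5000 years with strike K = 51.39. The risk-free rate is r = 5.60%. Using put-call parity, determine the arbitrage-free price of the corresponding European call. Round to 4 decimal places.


Answer: Call price = 17.6411

Derivation:
Put-call parity: C - P = S_0 * exp(-qT) - K * exp(-rT).
S_0 * exp(-qT) = 55.9000 * 1.00000000 = 55.90000000
K * exp(-rT) = 51.3900 * 0.91943126 = 47.24957225
C = P + S*exp(-qT) - K*exp(-rT)
C = 8.9907 + 55.90000000 - 47.24957225 = 17.6411
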